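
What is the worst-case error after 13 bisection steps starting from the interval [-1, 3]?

Bisection error bound: |error| ≤ (b-a)/2^n
|error| ≤ (3 - (-1))/2^13 = 4/2^13
|error| ≤ 0.0004882812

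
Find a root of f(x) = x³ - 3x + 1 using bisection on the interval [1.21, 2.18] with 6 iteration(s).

f(x) = x³ - 3x + 1
Initial interval: [1.21, 2.18]

Iteration 1:
  c_1 = (1.210000 + 2.180000)/2 = 1.695000
  f(c_1) = f(1.695000) = 0.784777
  f(a) × f(c) < 0, new interval: [1.210000, 1.695000]
Iteration 2:
  c_2 = (1.210000 + 1.695000)/2 = 1.452500
  f(c_2) = f(1.452500) = -0.293079
  f(a) × f(c) ≥ 0, new interval: [1.452500, 1.695000]
Iteration 3:
  c_3 = (1.452500 + 1.695000)/2 = 1.573750
  f(c_3) = f(1.573750) = 0.176439
  f(a) × f(c) < 0, new interval: [1.452500, 1.573750]
Iteration 4:
  c_4 = (1.452500 + 1.573750)/2 = 1.513125
  f(c_4) = f(1.513125) = -0.075004
  f(a) × f(c) ≥ 0, new interval: [1.513125, 1.573750]
Iteration 5:
  c_5 = (1.513125 + 1.573750)/2 = 1.543438
  f(c_5) = f(1.543438) = 0.046463
  f(a) × f(c) < 0, new interval: [1.513125, 1.543438]
Iteration 6:
  c_6 = (1.513125 + 1.543438)/2 = 1.528281
  f(c_6) = f(1.528281) = -0.015323
  f(a) × f(c) ≥ 0, new interval: [1.528281, 1.543438]

After 6 iteration(s), the approximation is c_6 = 1.528281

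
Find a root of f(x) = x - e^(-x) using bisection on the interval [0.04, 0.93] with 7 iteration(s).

f(x) = x - e^(-x)
Initial interval: [0.04, 0.93]

Iteration 1:
  c_1 = (0.040000 + 0.930000)/2 = 0.485000
  f(c_1) = f(0.485000) = -0.130697
  f(a) × f(c) ≥ 0, new interval: [0.485000, 0.930000]
Iteration 2:
  c_2 = (0.485000 + 0.930000)/2 = 0.707500
  f(c_2) = f(0.707500) = 0.214625
  f(a) × f(c) < 0, new interval: [0.485000, 0.707500]
Iteration 3:
  c_3 = (0.485000 + 0.707500)/2 = 0.596250
  f(c_3) = f(0.596250) = 0.045376
  f(a) × f(c) < 0, new interval: [0.485000, 0.596250]
Iteration 4:
  c_4 = (0.485000 + 0.596250)/2 = 0.540625
  f(c_4) = f(0.540625) = -0.041759
  f(a) × f(c) ≥ 0, new interval: [0.540625, 0.596250]
Iteration 5:
  c_5 = (0.540625 + 0.596250)/2 = 0.568438
  f(c_5) = f(0.568438) = 0.002028
  f(a) × f(c) < 0, new interval: [0.540625, 0.568438]
Iteration 6:
  c_6 = (0.540625 + 0.568438)/2 = 0.554531
  f(c_6) = f(0.554531) = -0.019810
  f(a) × f(c) ≥ 0, new interval: [0.554531, 0.568438]
Iteration 7:
  c_7 = (0.554531 + 0.568438)/2 = 0.561484
  f(c_7) = f(0.561484) = -0.008877
  f(a) × f(c) ≥ 0, new interval: [0.561484, 0.568438]

After 7 iteration(s), the approximation is c_7 = 0.561484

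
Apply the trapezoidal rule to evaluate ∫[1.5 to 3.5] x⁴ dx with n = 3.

f(x) = x⁴
a = 1.5, b = 3.5, n = 3
h = (b - a)/n = 0.666667

Trapezoidal rule: (h/2)[f(x₀) + 2f(x₁) + 2f(x₂) + ... + f(xₙ)]

x_0 = 1.5000, f(x_0) = 5.062500, coefficient = 1
x_1 = 2.1667, f(x_1) = 22.037809, coefficient = 2
x_2 = 2.8333, f(x_2) = 64.445216, coefficient = 2
x_3 = 3.5000, f(x_3) = 150.062500, coefficient = 1

I ≈ (0.666667/2) × 328.091049 = 109.363683
Exact value: 103.525000
Error: 5.838683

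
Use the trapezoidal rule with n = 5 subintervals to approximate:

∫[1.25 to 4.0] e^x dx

f(x) = e^x
a = 1.25, b = 4.0, n = 5
h = (b - a)/n = 0.550000

Trapezoidal rule: (h/2)[f(x₀) + 2f(x₁) + 2f(x₂) + ... + f(xₙ)]

x_0 = 1.2500, f(x_0) = 3.490343, coefficient = 1
x_1 = 1.8000, f(x_1) = 6.049647, coefficient = 2
x_2 = 2.3500, f(x_2) = 10.485570, coefficient = 2
x_3 = 2.9000, f(x_3) = 18.174145, coefficient = 2
x_4 = 3.4500, f(x_4) = 31.500392, coefficient = 2
x_5 = 4.0000, f(x_5) = 54.598150, coefficient = 1

I ≈ (0.550000/2) × 190.508003 = 52.389701
Exact value: 51.107807
Error: 1.281894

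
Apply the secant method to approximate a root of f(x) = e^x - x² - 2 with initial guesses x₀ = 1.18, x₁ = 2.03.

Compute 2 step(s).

f(x) = e^x - x² - 2
x₀ = 1.18, x₁ = 2.03

Secant formula: x_{n+1} = x_n - f(x_n)(x_n - x_{n-1})/(f(x_n) - f(x_{n-1}))

Iteration 1:
  f(1.180000) = -0.138026
  f(2.030000) = 1.493186
  x_2 = 2.030000 - 1.493186×(2.030000 - 1.180000)/(1.493186 - (-0.138026))
       = 1.251923
Iteration 2:
  f(2.030000) = 1.493186
  f(1.251923) = -0.070250
  x_3 = 1.251923 - (-0.070250)×(1.251923 - 2.030000)/(-0.070250 - 1.493186)
       = 1.286884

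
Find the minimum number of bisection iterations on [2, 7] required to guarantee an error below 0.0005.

We need (b-a)/2^n ≤ 0.0005
(7 - 2)/2^n ≤ 0.0005
5/2^n ≤ 0.0005
2^n ≥ 10000
n ≥ log₂(10000) = 13.29
n ≥ 14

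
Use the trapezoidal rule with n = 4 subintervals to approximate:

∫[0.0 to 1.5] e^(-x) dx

f(x) = e^(-x)
a = 0.0, b = 1.5, n = 4
h = (b - a)/n = 0.375000

Trapezoidal rule: (h/2)[f(x₀) + 2f(x₁) + 2f(x₂) + ... + f(xₙ)]

x_0 = 0.0000, f(x_0) = 1.000000, coefficient = 1
x_1 = 0.3750, f(x_1) = 0.687289, coefficient = 2
x_2 = 0.7500, f(x_2) = 0.472367, coefficient = 2
x_3 = 1.1250, f(x_3) = 0.324652, coefficient = 2
x_4 = 1.5000, f(x_4) = 0.223130, coefficient = 1

I ≈ (0.375000/2) × 4.191747 = 0.785953
Exact value: 0.776870
Error: 0.009083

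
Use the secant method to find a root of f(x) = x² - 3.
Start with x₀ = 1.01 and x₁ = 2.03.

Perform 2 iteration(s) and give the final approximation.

f(x) = x² - 3
x₀ = 1.01, x₁ = 2.03

Secant formula: x_{n+1} = x_n - f(x_n)(x_n - x_{n-1})/(f(x_n) - f(x_{n-1}))

Iteration 1:
  f(1.010000) = -1.979900
  f(2.030000) = 1.120900
  x_2 = 2.030000 - 1.120900×(2.030000 - 1.010000)/(1.120900 - (-1.979900))
       = 1.661283
Iteration 2:
  f(2.030000) = 1.120900
  f(1.661283) = -0.240139
  x_3 = 1.661283 - (-0.240139)×(1.661283 - 2.030000)/(-0.240139 - 1.120900)
       = 1.726339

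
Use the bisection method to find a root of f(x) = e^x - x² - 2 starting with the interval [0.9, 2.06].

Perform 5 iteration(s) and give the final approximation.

f(x) = e^x - x² - 2
Initial interval: [0.9, 2.06]

Iteration 1:
  c_1 = (0.900000 + 2.060000)/2 = 1.480000
  f(c_1) = f(1.480000) = 0.202546
  f(a) × f(c) < 0, new interval: [0.900000, 1.480000]
Iteration 2:
  c_2 = (0.900000 + 1.480000)/2 = 1.190000
  f(c_2) = f(1.190000) = -0.129019
  f(a) × f(c) ≥ 0, new interval: [1.190000, 1.480000]
Iteration 3:
  c_3 = (1.190000 + 1.480000)/2 = 1.335000
  f(c_3) = f(1.335000) = 0.017771
  f(a) × f(c) < 0, new interval: [1.190000, 1.335000]
Iteration 4:
  c_4 = (1.190000 + 1.335000)/2 = 1.262500
  f(c_4) = f(1.262500) = -0.059660
  f(a) × f(c) ≥ 0, new interval: [1.262500, 1.335000]
Iteration 5:
  c_5 = (1.262500 + 1.335000)/2 = 1.298750
  f(c_5) = f(1.298750) = -0.022039
  f(a) × f(c) ≥ 0, new interval: [1.298750, 1.335000]

After 5 iteration(s), the approximation is c_5 = 1.298750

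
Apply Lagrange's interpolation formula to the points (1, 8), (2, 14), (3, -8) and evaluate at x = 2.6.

Lagrange interpolation formula:
P(x) = Σ yᵢ × Lᵢ(x)
where Lᵢ(x) = Π_{j≠i} (x - xⱼ)/(xᵢ - xⱼ)

L_0(2.6) = (2.6 - 2)/(1 - 2) × (2.6 - 3)/(1 - 3) = -0.120000
L_1(2.6) = (2.6 - 1)/(2 - 1) × (2.6 - 3)/(2 - 3) = 0.640000
L_2(2.6) = (2.6 - 1)/(3 - 1) × (2.6 - 2)/(3 - 2) = 0.480000

P(2.6) = 8×L_0(2.6) + 14×L_1(2.6) + (-8)×L_2(2.6)
P(2.6) = 4.160000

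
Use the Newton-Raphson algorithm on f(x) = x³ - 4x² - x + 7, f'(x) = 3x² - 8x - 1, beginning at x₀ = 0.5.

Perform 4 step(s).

f(x) = x³ - 4x² - x + 7
f'(x) = 3x² - 8x - 1
x₀ = 0.5

Newton-Raphson formula: x_{n+1} = x_n - f(x_n)/f'(x_n)

Iteration 1:
  f(0.500000) = 5.625000
  f'(0.500000) = -4.250000
  x_1 = 0.500000 - 5.625000/(-4.250000) = 1.823529
Iteration 2:
  f(1.823529) = -2.060859
  f'(1.823529) = -5.612457
  x_2 = 1.823529 - (-2.060859)/(-5.612457) = 1.456336
Iteration 3:
  f(1.456336) = 0.148772
  f'(1.456336) = -6.287945
  x_3 = 1.456336 - 0.148772/(-6.287945) = 1.479996
Iteration 4:
  f(1.479996) = 0.000220
  f'(1.479996) = -6.268804
  x_4 = 1.479996 - 0.000220/(-6.268804) = 1.480031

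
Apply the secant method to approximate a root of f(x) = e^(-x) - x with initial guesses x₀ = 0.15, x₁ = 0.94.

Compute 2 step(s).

f(x) = e^(-x) - x
x₀ = 0.15, x₁ = 0.94

Secant formula: x_{n+1} = x_n - f(x_n)(x_n - x_{n-1})/(f(x_n) - f(x_{n-1}))

Iteration 1:
  f(0.150000) = 0.710708
  f(0.940000) = -0.549372
  x_2 = 0.940000 - (-0.549372)×(0.940000 - 0.150000)/(-0.549372 - 0.710708)
       = 0.595574
Iteration 2:
  f(0.940000) = -0.549372
  f(0.595574) = -0.044328
  x_3 = 0.595574 - (-0.044328)×(0.595574 - 0.940000)/(-0.044328 - (-0.549372))
       = 0.565344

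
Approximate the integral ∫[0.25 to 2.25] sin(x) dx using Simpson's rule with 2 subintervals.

f(x) = sin(x)
a = 0.25, b = 2.25, n = 2
h = (b - a)/n = 1.000000

Simpson's rule: (h/3)[f(x₀) + 4f(x₁) + 2f(x₂) + ... + f(xₙ)]

x_0 = 0.2500, f(x_0) = 0.247404, coefficient = 1
x_1 = 1.2500, f(x_1) = 0.948985, coefficient = 4
x_2 = 2.2500, f(x_2) = 0.778073, coefficient = 1

I ≈ (1.000000/3) × 4.821416 = 1.607139
Exact value: 1.597086
Error: 0.010053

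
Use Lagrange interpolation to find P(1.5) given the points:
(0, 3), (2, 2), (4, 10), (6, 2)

Lagrange interpolation formula:
P(x) = Σ yᵢ × Lᵢ(x)
where Lᵢ(x) = Π_{j≠i} (x - xⱼ)/(xᵢ - xⱼ)

L_0(1.5) = (1.5 - 2)/(0 - 2) × (1.5 - 4)/(0 - 4) × (1.5 - 6)/(0 - 6) = 0.117188
L_1(1.5) = (1.5 - 0)/(2 - 0) × (1.5 - 4)/(2 - 4) × (1.5 - 6)/(2 - 6) = 1.054688
L_2(1.5) = (1.5 - 0)/(4 - 0) × (1.5 - 2)/(4 - 2) × (1.5 - 6)/(4 - 6) = -0.210938
L_3(1.5) = (1.5 - 0)/(6 - 0) × (1.5 - 2)/(6 - 2) × (1.5 - 4)/(6 - 4) = 0.039062

P(1.5) = 3×L_0(1.5) + 2×L_1(1.5) + 10×L_2(1.5) + 2×L_3(1.5)
P(1.5) = 0.429688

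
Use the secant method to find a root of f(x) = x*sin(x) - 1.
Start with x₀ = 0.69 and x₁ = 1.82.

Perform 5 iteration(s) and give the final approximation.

f(x) = x*sin(x) - 1
x₀ = 0.69, x₁ = 1.82

Secant formula: x_{n+1} = x_n - f(x_n)(x_n - x_{n-1})/(f(x_n) - f(x_{n-1}))

Iteration 1:
  f(0.690000) = -0.560789
  f(1.820000) = 0.763779
  x_2 = 1.820000 - 0.763779×(1.820000 - 0.690000)/(0.763779 - (-0.560789))
       = 1.168414
Iteration 2:
  f(1.820000) = 0.763779
  f(1.168414) = 0.075094
  x_3 = 1.168414 - 0.075094×(1.168414 - 1.820000)/(0.075094 - 0.763779)
       = 1.097366
Iteration 3:
  f(1.168414) = 0.075094
  f(1.097366) = -0.023334
  x_4 = 1.097366 - (-0.023334)×(1.097366 - 1.168414)/(-0.023334 - 0.075094)
       = 1.114209
Iteration 4:
  f(1.097366) = -0.023334
  f(1.114209) = 0.000072
  x_5 = 1.114209 - 0.000072×(1.114209 - 1.097366)/(0.000072 - (-0.023334))
       = 1.114157
Iteration 5:
  f(1.114209) = 0.000072
  f(1.114157) = 0.000000
  x_6 = 1.114157 - 0.000000×(1.114157 - 1.114209)/(0.000000 - 0.000072)
       = 1.114157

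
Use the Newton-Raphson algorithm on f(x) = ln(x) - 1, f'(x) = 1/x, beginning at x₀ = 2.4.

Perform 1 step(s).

f(x) = ln(x) - 1
f'(x) = 1/x
x₀ = 2.4

Newton-Raphson formula: x_{n+1} = x_n - f(x_n)/f'(x_n)

Iteration 1:
  f(2.400000) = -0.124531
  f'(2.400000) = 0.416667
  x_1 = 2.400000 - (-0.124531)/0.416667 = 2.698875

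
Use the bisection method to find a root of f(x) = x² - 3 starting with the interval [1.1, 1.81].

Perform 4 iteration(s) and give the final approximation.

f(x) = x² - 3
Initial interval: [1.1, 1.81]

Iteration 1:
  c_1 = (1.100000 + 1.810000)/2 = 1.455000
  f(c_1) = f(1.455000) = -0.882975
  f(a) × f(c) ≥ 0, new interval: [1.455000, 1.810000]
Iteration 2:
  c_2 = (1.455000 + 1.810000)/2 = 1.632500
  f(c_2) = f(1.632500) = -0.334944
  f(a) × f(c) ≥ 0, new interval: [1.632500, 1.810000]
Iteration 3:
  c_3 = (1.632500 + 1.810000)/2 = 1.721250
  f(c_3) = f(1.721250) = -0.037298
  f(a) × f(c) ≥ 0, new interval: [1.721250, 1.810000]
Iteration 4:
  c_4 = (1.721250 + 1.810000)/2 = 1.765625
  f(c_4) = f(1.765625) = 0.117432
  f(a) × f(c) < 0, new interval: [1.721250, 1.765625]

After 4 iteration(s), the approximation is c_4 = 1.765625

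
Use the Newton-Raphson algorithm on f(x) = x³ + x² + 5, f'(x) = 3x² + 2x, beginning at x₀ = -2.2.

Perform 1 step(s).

f(x) = x³ + x² + 5
f'(x) = 3x² + 2x
x₀ = -2.2

Newton-Raphson formula: x_{n+1} = x_n - f(x_n)/f'(x_n)

Iteration 1:
  f(-2.200000) = -0.808000
  f'(-2.200000) = 10.120000
  x_1 = -2.200000 - (-0.808000)/10.120000 = -2.120158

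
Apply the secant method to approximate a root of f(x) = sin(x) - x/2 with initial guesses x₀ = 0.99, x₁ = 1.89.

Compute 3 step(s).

f(x) = sin(x) - x/2
x₀ = 0.99, x₁ = 1.89

Secant formula: x_{n+1} = x_n - f(x_n)(x_n - x_{n-1})/(f(x_n) - f(x_{n-1}))

Iteration 1:
  f(0.990000) = 0.341026
  f(1.890000) = 0.004486
  x_2 = 1.890000 - 0.004486×(1.890000 - 0.990000)/(0.004486 - 0.341026)
       = 1.901996
Iteration 2:
  f(1.890000) = 0.004486
  f(1.901996) = -0.005345
  x_3 = 1.901996 - (-0.005345)×(1.901996 - 1.890000)/(-0.005345 - 0.004486)
       = 1.895474
Iteration 3:
  f(1.901996) = -0.005345
  f(1.895474) = 0.000017
  x_4 = 1.895474 - 0.000017×(1.895474 - 1.901996)/(0.000017 - (-0.005345))
       = 1.895494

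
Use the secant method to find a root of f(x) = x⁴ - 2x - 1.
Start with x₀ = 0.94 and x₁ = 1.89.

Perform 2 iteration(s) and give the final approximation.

f(x) = x⁴ - 2x - 1
x₀ = 0.94, x₁ = 1.89

Secant formula: x_{n+1} = x_n - f(x_n)(x_n - x_{n-1})/(f(x_n) - f(x_{n-1}))

Iteration 1:
  f(0.940000) = -2.099251
  f(1.890000) = 7.979898
  x_2 = 1.890000 - 7.979898×(1.890000 - 0.940000)/(7.979898 - (-2.099251))
       = 1.137863
Iteration 2:
  f(1.890000) = 7.979898
  f(1.137863) = -1.599395
  x_3 = 1.137863 - (-1.599395)×(1.137863 - 1.890000)/(-1.599395 - 7.979898)
       = 1.263442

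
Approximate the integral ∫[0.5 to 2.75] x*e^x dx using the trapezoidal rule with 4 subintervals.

f(x) = x*e^x
a = 0.5, b = 2.75, n = 4
h = (b - a)/n = 0.562500

Trapezoidal rule: (h/2)[f(x₀) + 2f(x₁) + 2f(x₂) + ... + f(xₙ)]

x_0 = 0.5000, f(x_0) = 0.824361, coefficient = 1
x_1 = 1.0625, f(x_1) = 3.074446, coefficient = 2
x_2 = 1.6250, f(x_2) = 8.252431, coefficient = 2
x_3 = 2.1875, f(x_3) = 19.496975, coefficient = 2
x_4 = 2.7500, f(x_4) = 43.017238, coefficient = 1

I ≈ (0.562500/2) × 105.489302 = 29.668866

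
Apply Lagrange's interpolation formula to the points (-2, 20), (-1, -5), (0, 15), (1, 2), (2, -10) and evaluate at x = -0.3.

Lagrange interpolation formula:
P(x) = Σ yᵢ × Lᵢ(x)
where Lᵢ(x) = Π_{j≠i} (x - xⱼ)/(xᵢ - xⱼ)

L_0(-0.3) = (-0.3 - (-1))/(-2 - (-1)) × (-0.3 - 0)/(-2 - 0) × (-0.3 - 1)/(-2 - 1) × (-0.3 - 2)/(-2 - 2) = -0.026162
L_1(-0.3) = (-0.3 - (-2))/(-1 - (-2)) × (-0.3 - 0)/(-1 - 0) × (-0.3 - 1)/(-1 - 1) × (-0.3 - 2)/(-1 - 2) = 0.254150
L_2(-0.3) = (-0.3 - (-2))/(0 - (-2)) × (-0.3 - (-1))/(0 - (-1)) × (-0.3 - 1)/(0 - 1) × (-0.3 - 2)/(0 - 2) = 0.889525
L_3(-0.3) = (-0.3 - (-2))/(1 - (-2)) × (-0.3 - (-1))/(1 - (-1)) × (-0.3 - 0)/(1 - 0) × (-0.3 - 2)/(1 - 2) = -0.136850
L_4(-0.3) = (-0.3 - (-2))/(2 - (-2)) × (-0.3 - (-1))/(2 - (-1)) × (-0.3 - 0)/(2 - 0) × (-0.3 - 1)/(2 - 1) = 0.019337

P(-0.3) = 20×L_0(-0.3) + (-5)×L_1(-0.3) + 15×L_2(-0.3) + 2×L_3(-0.3) + (-10)×L_4(-0.3)
P(-0.3) = 11.081800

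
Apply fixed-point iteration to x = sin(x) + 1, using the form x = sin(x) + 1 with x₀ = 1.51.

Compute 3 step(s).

Equation: x = sin(x) + 1
Fixed-point form: x = sin(x) + 1
x₀ = 1.51

x_1 = g(1.510000) = 1.998152
x_2 = g(1.998152) = 1.910065
x_3 = g(1.910065) = 1.942998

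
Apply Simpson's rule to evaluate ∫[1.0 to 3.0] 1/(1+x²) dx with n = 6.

f(x) = 1/(1+x²)
a = 1.0, b = 3.0, n = 6
h = (b - a)/n = 0.333333

Simpson's rule: (h/3)[f(x₀) + 4f(x₁) + 2f(x₂) + ... + f(xₙ)]

x_0 = 1.0000, f(x_0) = 0.500000, coefficient = 1
x_1 = 1.3333, f(x_1) = 0.360000, coefficient = 4
x_2 = 1.6667, f(x_2) = 0.264706, coefficient = 2
x_3 = 2.0000, f(x_3) = 0.200000, coefficient = 4
x_4 = 2.3333, f(x_4) = 0.155172, coefficient = 2
x_5 = 2.6667, f(x_5) = 0.123288, coefficient = 4
x_6 = 3.0000, f(x_6) = 0.100000, coefficient = 1

I ≈ (0.333333/3) × 4.172907 = 0.463656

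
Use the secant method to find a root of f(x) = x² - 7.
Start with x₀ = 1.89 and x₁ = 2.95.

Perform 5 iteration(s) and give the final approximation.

f(x) = x² - 7
x₀ = 1.89, x₁ = 2.95

Secant formula: x_{n+1} = x_n - f(x_n)(x_n - x_{n-1})/(f(x_n) - f(x_{n-1}))

Iteration 1:
  f(1.890000) = -3.427900
  f(2.950000) = 1.702500
  x_2 = 2.950000 - 1.702500×(2.950000 - 1.890000)/(1.702500 - (-3.427900))
       = 2.598244
Iteration 2:
  f(2.950000) = 1.702500
  f(2.598244) = -0.249129
  x_3 = 2.598244 - (-0.249129)×(2.598244 - 2.950000)/(-0.249129 - 1.702500)
       = 2.643146
Iteration 3:
  f(2.598244) = -0.249129
  f(2.643146) = -0.013778
  x_4 = 2.643146 - (-0.013778)×(2.643146 - 2.598244)/(-0.013778 - (-0.249129))
       = 2.645775
Iteration 4:
  f(2.643146) = -0.013778
  f(2.645775) = 0.000125
  x_5 = 2.645775 - 0.000125×(2.645775 - 2.643146)/(0.000125 - (-0.013778))
       = 2.645751
Iteration 5:
  f(2.645775) = 0.000125
  f(2.645751) = 0.000000
  x_6 = 2.645751 - 0.000000×(2.645751 - 2.645775)/(0.000000 - 0.000125)
       = 2.645751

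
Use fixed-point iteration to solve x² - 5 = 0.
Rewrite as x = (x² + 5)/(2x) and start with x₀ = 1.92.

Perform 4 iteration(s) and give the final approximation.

Equation: x² - 5 = 0
Fixed-point form: x = (x² + 5)/(2x)
x₀ = 1.92

x_1 = g(1.920000) = 2.262083
x_2 = g(2.262083) = 2.236218
x_3 = g(2.236218) = 2.236068
x_4 = g(2.236068) = 2.236068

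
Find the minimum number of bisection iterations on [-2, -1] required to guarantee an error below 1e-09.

We need (b-a)/2^n ≤ 1e-09
(-1 - (-2))/2^n ≤ 1e-09
1/2^n ≤ 1e-09
2^n ≥ 1000000000
n ≥ log₂(1000000000) = 29.90
n ≥ 30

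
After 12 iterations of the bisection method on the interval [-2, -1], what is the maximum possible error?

Bisection error bound: |error| ≤ (b-a)/2^n
|error| ≤ (-1 - (-2))/2^12 = 1/2^12
|error| ≤ 0.0002441406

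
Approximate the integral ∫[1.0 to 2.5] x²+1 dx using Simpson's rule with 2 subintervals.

f(x) = x²+1
a = 1.0, b = 2.5, n = 2
h = (b - a)/n = 0.750000

Simpson's rule: (h/3)[f(x₀) + 4f(x₁) + 2f(x₂) + ... + f(xₙ)]

x_0 = 1.0000, f(x_0) = 2.000000, coefficient = 1
x_1 = 1.7500, f(x_1) = 4.062500, coefficient = 4
x_2 = 2.5000, f(x_2) = 7.250000, coefficient = 1

I ≈ (0.750000/3) × 25.500000 = 6.375000
Exact value: 6.375000
Error: 0.000000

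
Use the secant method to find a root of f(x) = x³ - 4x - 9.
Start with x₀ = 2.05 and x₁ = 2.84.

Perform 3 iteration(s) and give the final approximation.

f(x) = x³ - 4x - 9
x₀ = 2.05, x₁ = 2.84

Secant formula: x_{n+1} = x_n - f(x_n)(x_n - x_{n-1})/(f(x_n) - f(x_{n-1}))

Iteration 1:
  f(2.050000) = -8.584875
  f(2.840000) = 2.546304
  x_2 = 2.840000 - 2.546304×(2.840000 - 2.050000)/(2.546304 - (-8.584875))
       = 2.659284
Iteration 2:
  f(2.840000) = 2.546304
  f(2.659284) = -0.831231
  x_3 = 2.659284 - (-0.831231)×(2.659284 - 2.840000)/(-0.831231 - 2.546304)
       = 2.703759
Iteration 3:
  f(2.659284) = -0.831231
  f(2.703759) = -0.049705
  x_4 = 2.703759 - (-0.049705)×(2.703759 - 2.659284)/(-0.049705 - (-0.831231))
       = 2.706588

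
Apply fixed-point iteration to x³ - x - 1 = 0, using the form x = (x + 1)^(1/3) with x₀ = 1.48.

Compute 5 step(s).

Equation: x³ - x - 1 = 0
Fixed-point form: x = (x + 1)^(1/3)
x₀ = 1.48

x_1 = g(1.480000) = 1.353580
x_2 = g(1.353580) = 1.330178
x_3 = g(1.330178) = 1.325754
x_4 = g(1.325754) = 1.324915
x_5 = g(1.324915) = 1.324755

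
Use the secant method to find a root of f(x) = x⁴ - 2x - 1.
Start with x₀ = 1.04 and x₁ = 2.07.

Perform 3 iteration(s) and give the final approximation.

f(x) = x⁴ - 2x - 1
x₀ = 1.04, x₁ = 2.07

Secant formula: x_{n+1} = x_n - f(x_n)(x_n - x_{n-1})/(f(x_n) - f(x_{n-1}))

Iteration 1:
  f(1.040000) = -1.910141
  f(2.070000) = 13.220368
  x_2 = 2.070000 - 13.220368×(2.070000 - 1.040000)/(13.220368 - (-1.910141))
       = 1.170032
Iteration 2:
  f(2.070000) = 13.220368
  f(1.170032) = -1.465973
  x_3 = 1.170032 - (-1.465973)×(1.170032 - 2.070000)/(-1.465973 - 13.220368)
       = 1.259865
Iteration 3:
  f(1.170032) = -1.465973
  f(1.259865) = -1.000334
  x_4 = 1.259865 - (-1.000334)×(1.259865 - 1.170032)/(-1.000334 - (-1.465973))
       = 1.452855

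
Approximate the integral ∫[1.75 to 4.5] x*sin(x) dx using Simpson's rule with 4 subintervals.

f(x) = x*sin(x)
a = 1.75, b = 4.5, n = 4
h = (b - a)/n = 0.687500

Simpson's rule: (h/3)[f(x₀) + 4f(x₁) + 2f(x₂) + ... + f(xₙ)]

x_0 = 1.7500, f(x_0) = 1.721975, coefficient = 1
x_1 = 2.4375, f(x_1) = 1.577897, coefficient = 4
x_2 = 3.1250, f(x_2) = 0.051850, coefficient = 2
x_3 = 3.8125, f(x_3) = -2.370220, coefficient = 4
x_4 = 4.5000, f(x_4) = -4.398886, coefficient = 1

I ≈ (0.687500/3) × -5.742499 = -1.315989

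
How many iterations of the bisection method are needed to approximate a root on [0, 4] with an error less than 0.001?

We need (b-a)/2^n ≤ 0.001
(4 - 0)/2^n ≤ 0.001
4/2^n ≤ 0.001
2^n ≥ 4000
n ≥ log₂(4000) = 11.97
n ≥ 12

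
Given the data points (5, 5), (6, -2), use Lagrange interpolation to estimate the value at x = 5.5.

Lagrange interpolation formula:
P(x) = Σ yᵢ × Lᵢ(x)
where Lᵢ(x) = Π_{j≠i} (x - xⱼ)/(xᵢ - xⱼ)

L_0(5.5) = (5.5 - 6)/(5 - 6) = 0.500000
L_1(5.5) = (5.5 - 5)/(6 - 5) = 0.500000

P(5.5) = 5×L_0(5.5) + (-2)×L_1(5.5)
P(5.5) = 1.500000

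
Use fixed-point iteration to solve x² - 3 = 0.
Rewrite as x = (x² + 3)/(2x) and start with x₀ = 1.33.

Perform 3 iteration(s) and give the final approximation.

Equation: x² - 3 = 0
Fixed-point form: x = (x² + 3)/(2x)
x₀ = 1.33

x_1 = g(1.330000) = 1.792820
x_2 = g(1.792820) = 1.733081
x_3 = g(1.733081) = 1.732051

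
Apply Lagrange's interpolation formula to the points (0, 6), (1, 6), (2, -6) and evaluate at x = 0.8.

Lagrange interpolation formula:
P(x) = Σ yᵢ × Lᵢ(x)
where Lᵢ(x) = Π_{j≠i} (x - xⱼ)/(xᵢ - xⱼ)

L_0(0.8) = (0.8 - 1)/(0 - 1) × (0.8 - 2)/(0 - 2) = 0.120000
L_1(0.8) = (0.8 - 0)/(1 - 0) × (0.8 - 2)/(1 - 2) = 0.960000
L_2(0.8) = (0.8 - 0)/(2 - 0) × (0.8 - 1)/(2 - 1) = -0.080000

P(0.8) = 6×L_0(0.8) + 6×L_1(0.8) + (-6)×L_2(0.8)
P(0.8) = 6.960000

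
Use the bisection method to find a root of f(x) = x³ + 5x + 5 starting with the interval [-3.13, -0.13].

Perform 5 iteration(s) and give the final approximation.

f(x) = x³ + 5x + 5
Initial interval: [-3.13, -0.13]

Iteration 1:
  c_1 = (-3.130000 + (-0.130000))/2 = -1.630000
  f(c_1) = f(-1.630000) = -7.480747
  f(a) × f(c) ≥ 0, new interval: [-1.630000, -0.130000]
Iteration 2:
  c_2 = (-1.630000 + (-0.130000))/2 = -0.880000
  f(c_2) = f(-0.880000) = -0.081472
  f(a) × f(c) ≥ 0, new interval: [-0.880000, -0.130000]
Iteration 3:
  c_3 = (-0.880000 + (-0.130000))/2 = -0.505000
  f(c_3) = f(-0.505000) = 2.346212
  f(a) × f(c) < 0, new interval: [-0.880000, -0.505000]
Iteration 4:
  c_4 = (-0.880000 + (-0.505000))/2 = -0.692500
  f(c_4) = f(-0.692500) = 1.205407
  f(a) × f(c) < 0, new interval: [-0.880000, -0.692500]
Iteration 5:
  c_5 = (-0.880000 + (-0.692500))/2 = -0.786250
  f(c_5) = f(-0.786250) = 0.582699
  f(a) × f(c) < 0, new interval: [-0.880000, -0.786250]

After 5 iteration(s), the approximation is c_5 = -0.786250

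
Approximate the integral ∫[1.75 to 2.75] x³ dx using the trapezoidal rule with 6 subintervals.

f(x) = x³
a = 1.75, b = 2.75, n = 6
h = (b - a)/n = 0.166667

Trapezoidal rule: (h/2)[f(x₀) + 2f(x₁) + 2f(x₂) + ... + f(xₙ)]

x_0 = 1.7500, f(x_0) = 5.359375, coefficient = 1
x_1 = 1.9167, f(x_1) = 7.041088, coefficient = 2
x_2 = 2.0833, f(x_2) = 9.042245, coefficient = 2
x_3 = 2.2500, f(x_3) = 11.390625, coefficient = 2
x_4 = 2.4167, f(x_4) = 14.114005, coefficient = 2
x_5 = 2.5833, f(x_5) = 17.240162, coefficient = 2
x_6 = 2.7500, f(x_6) = 20.796875, coefficient = 1

I ≈ (0.166667/2) × 143.812500 = 11.984375
Exact value: 11.953125
Error: 0.031250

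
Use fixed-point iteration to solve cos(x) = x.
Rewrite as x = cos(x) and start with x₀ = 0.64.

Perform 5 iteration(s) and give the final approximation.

Equation: cos(x) = x
Fixed-point form: x = cos(x)
x₀ = 0.64

x_1 = g(0.640000) = 0.802096
x_2 = g(0.802096) = 0.695202
x_3 = g(0.695202) = 0.767924
x_4 = g(0.767924) = 0.719354
x_5 = g(0.719354) = 0.752232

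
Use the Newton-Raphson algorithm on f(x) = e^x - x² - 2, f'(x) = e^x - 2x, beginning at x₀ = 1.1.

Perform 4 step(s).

f(x) = e^x - x² - 2
f'(x) = e^x - 2x
x₀ = 1.1

Newton-Raphson formula: x_{n+1} = x_n - f(x_n)/f'(x_n)

Iteration 1:
  f(1.100000) = -0.205834
  f'(1.100000) = 0.804166
  x_1 = 1.100000 - (-0.205834)/0.804166 = 1.355960
Iteration 2:
  f(1.355960) = 0.041856
  f'(1.355960) = 1.168564
  x_2 = 1.355960 - 0.041856/1.168564 = 1.320141
Iteration 3:
  f(1.320141) = 0.001177
  f'(1.320141) = 1.103667
  x_3 = 1.320141 - 0.001177/1.103667 = 1.319075
Iteration 4:
  f(1.319075) = 0.000001
  f'(1.319075) = 1.101810
  x_4 = 1.319075 - 0.000001/1.101810 = 1.319074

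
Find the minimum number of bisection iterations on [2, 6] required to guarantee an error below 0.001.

We need (b-a)/2^n ≤ 0.001
(6 - 2)/2^n ≤ 0.001
4/2^n ≤ 0.001
2^n ≥ 4000
n ≥ log₂(4000) = 11.97
n ≥ 12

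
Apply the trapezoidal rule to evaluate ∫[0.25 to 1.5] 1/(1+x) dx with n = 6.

f(x) = 1/(1+x)
a = 0.25, b = 1.5, n = 6
h = (b - a)/n = 0.208333

Trapezoidal rule: (h/2)[f(x₀) + 2f(x₁) + 2f(x₂) + ... + f(xₙ)]

x_0 = 0.2500, f(x_0) = 0.800000, coefficient = 1
x_1 = 0.4583, f(x_1) = 0.685714, coefficient = 2
x_2 = 0.6667, f(x_2) = 0.600000, coefficient = 2
x_3 = 0.8750, f(x_3) = 0.533333, coefficient = 2
x_4 = 1.0833, f(x_4) = 0.480000, coefficient = 2
x_5 = 1.2917, f(x_5) = 0.436364, coefficient = 2
x_6 = 1.5000, f(x_6) = 0.400000, coefficient = 1

I ≈ (0.208333/2) × 6.670823 = 0.694877
Exact value: 0.693147
Error: 0.001730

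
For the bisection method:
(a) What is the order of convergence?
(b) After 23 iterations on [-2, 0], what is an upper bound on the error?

(a) Bisection has linear (order 1) convergence; the error is halved each step.

(b) Error bound = (b-a)/2^n = (0 - (-2))/2^{23}
    = 2/2^{23}

(a) 1 (linear); (b) error ≤ 2.38e-07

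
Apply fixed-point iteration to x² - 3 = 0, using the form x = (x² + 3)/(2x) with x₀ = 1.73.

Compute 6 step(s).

Equation: x² - 3 = 0
Fixed-point form: x = (x² + 3)/(2x)
x₀ = 1.73

x_1 = g(1.730000) = 1.732052
x_2 = g(1.732052) = 1.732051
x_3 = g(1.732051) = 1.732051
x_4 = g(1.732051) = 1.732051
x_5 = g(1.732051) = 1.732051
x_6 = g(1.732051) = 1.732051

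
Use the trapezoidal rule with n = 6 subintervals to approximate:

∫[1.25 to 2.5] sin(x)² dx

f(x) = sin(x)²
a = 1.25, b = 2.5, n = 6
h = (b - a)/n = 0.208333

Trapezoidal rule: (h/2)[f(x₀) + 2f(x₁) + 2f(x₂) + ... + f(xₙ)]

x_0 = 1.2500, f(x_0) = 0.900572, coefficient = 1
x_1 = 1.4583, f(x_1) = 0.987405, coefficient = 2
x_2 = 1.6667, f(x_2) = 0.990837, coefficient = 2
x_3 = 1.8750, f(x_3) = 0.910280, coefficient = 2
x_4 = 2.0833, f(x_4) = 0.759518, coefficient = 2
x_5 = 2.2917, f(x_5) = 0.564349, coefficient = 2
x_6 = 2.5000, f(x_6) = 0.358169, coefficient = 1

I ≈ (0.208333/2) × 9.683518 = 1.008700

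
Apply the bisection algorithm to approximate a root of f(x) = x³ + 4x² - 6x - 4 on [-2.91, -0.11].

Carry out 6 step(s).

f(x) = x³ + 4x² - 6x - 4
Initial interval: [-2.91, -0.11]

Iteration 1:
  c_1 = (-2.910000 + (-0.110000))/2 = -1.510000
  f(c_1) = f(-1.510000) = 10.737449
  f(a) × f(c) ≥ 0, new interval: [-1.510000, -0.110000]
Iteration 2:
  c_2 = (-1.510000 + (-0.110000))/2 = -0.810000
  f(c_2) = f(-0.810000) = 2.952959
  f(a) × f(c) ≥ 0, new interval: [-0.810000, -0.110000]
Iteration 3:
  c_3 = (-0.810000 + (-0.110000))/2 = -0.460000
  f(c_3) = f(-0.460000) = -0.490936
  f(a) × f(c) < 0, new interval: [-0.810000, -0.460000]
Iteration 4:
  c_4 = (-0.810000 + (-0.460000))/2 = -0.635000
  f(c_4) = f(-0.635000) = 1.166852
  f(a) × f(c) ≥ 0, new interval: [-0.635000, -0.460000]
Iteration 5:
  c_5 = (-0.635000 + (-0.460000))/2 = -0.547500
  f(c_5) = f(-0.547500) = 0.319908
  f(a) × f(c) ≥ 0, new interval: [-0.547500, -0.460000]
Iteration 6:
  c_6 = (-0.547500 + (-0.460000))/2 = -0.503750
  f(c_6) = f(-0.503750) = -0.090277
  f(a) × f(c) < 0, new interval: [-0.547500, -0.503750]

After 6 iteration(s), the approximation is c_6 = -0.503750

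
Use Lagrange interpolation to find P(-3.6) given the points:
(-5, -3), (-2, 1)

Lagrange interpolation formula:
P(x) = Σ yᵢ × Lᵢ(x)
where Lᵢ(x) = Π_{j≠i} (x - xⱼ)/(xᵢ - xⱼ)

L_0(-3.6) = (-3.6 - (-2))/(-5 - (-2)) = 0.533333
L_1(-3.6) = (-3.6 - (-5))/(-2 - (-5)) = 0.466667

P(-3.6) = (-3)×L_0(-3.6) + 1×L_1(-3.6)
P(-3.6) = -1.133333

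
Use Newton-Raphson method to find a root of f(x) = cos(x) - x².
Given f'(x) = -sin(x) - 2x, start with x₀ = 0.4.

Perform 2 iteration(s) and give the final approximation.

f(x) = cos(x) - x²
f'(x) = -sin(x) - 2x
x₀ = 0.4

Newton-Raphson formula: x_{n+1} = x_n - f(x_n)/f'(x_n)

Iteration 1:
  f(0.400000) = 0.761061
  f'(0.400000) = -1.189418
  x_1 = 0.400000 - 0.761061/(-1.189418) = 1.039860
Iteration 2:
  f(1.039860) = -0.574967
  f'(1.039860) = -2.942053
  x_2 = 1.039860 - (-0.574967)/(-2.942053) = 0.844429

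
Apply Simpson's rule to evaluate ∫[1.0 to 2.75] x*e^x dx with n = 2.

f(x) = x*e^x
a = 1.0, b = 2.75, n = 2
h = (b - a)/n = 0.875000

Simpson's rule: (h/3)[f(x₀) + 4f(x₁) + 2f(x₂) + ... + f(xₙ)]

x_0 = 1.0000, f(x_0) = 2.718282, coefficient = 1
x_1 = 1.8750, f(x_1) = 12.226536, coefficient = 4
x_2 = 2.7500, f(x_2) = 43.017238, coefficient = 1

I ≈ (0.875000/3) × 94.641663 = 27.603818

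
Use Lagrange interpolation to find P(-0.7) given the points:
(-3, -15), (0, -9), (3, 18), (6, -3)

Lagrange interpolation formula:
P(x) = Σ yᵢ × Lᵢ(x)
where Lᵢ(x) = Π_{j≠i} (x - xⱼ)/(xᵢ - xⱼ)

L_0(-0.7) = (-0.7 - 0)/(-3 - 0) × (-0.7 - 3)/(-3 - 3) × (-0.7 - 6)/(-3 - 6) = 0.107117
L_1(-0.7) = (-0.7 - (-3))/(0 - (-3)) × (-0.7 - 3)/(0 - 3) × (-0.7 - 6)/(0 - 6) = 1.055870
L_2(-0.7) = (-0.7 - (-3))/(3 - (-3)) × (-0.7 - 0)/(3 - 0) × (-0.7 - 6)/(3 - 6) = -0.199759
L_3(-0.7) = (-0.7 - (-3))/(6 - (-3)) × (-0.7 - 0)/(6 - 0) × (-0.7 - 3)/(6 - 3) = 0.036772

P(-0.7) = (-15)×L_0(-0.7) + (-9)×L_1(-0.7) + 18×L_2(-0.7) + (-3)×L_3(-0.7)
P(-0.7) = -14.815574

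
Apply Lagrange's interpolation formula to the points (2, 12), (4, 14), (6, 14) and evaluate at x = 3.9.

Lagrange interpolation formula:
P(x) = Σ yᵢ × Lᵢ(x)
where Lᵢ(x) = Π_{j≠i} (x - xⱼ)/(xᵢ - xⱼ)

L_0(3.9) = (3.9 - 4)/(2 - 4) × (3.9 - 6)/(2 - 6) = 0.026250
L_1(3.9) = (3.9 - 2)/(4 - 2) × (3.9 - 6)/(4 - 6) = 0.997500
L_2(3.9) = (3.9 - 2)/(6 - 2) × (3.9 - 4)/(6 - 4) = -0.023750

P(3.9) = 12×L_0(3.9) + 14×L_1(3.9) + 14×L_2(3.9)
P(3.9) = 13.947500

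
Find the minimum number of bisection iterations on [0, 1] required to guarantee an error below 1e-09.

We need (b-a)/2^n ≤ 1e-09
(1 - 0)/2^n ≤ 1e-09
1/2^n ≤ 1e-09
2^n ≥ 1000000000
n ≥ log₂(1000000000) = 29.90
n ≥ 30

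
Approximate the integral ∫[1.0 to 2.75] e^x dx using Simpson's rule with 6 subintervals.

f(x) = e^x
a = 1.0, b = 2.75, n = 6
h = (b - a)/n = 0.291667

Simpson's rule: (h/3)[f(x₀) + 4f(x₁) + 2f(x₂) + ... + f(xₙ)]

x_0 = 1.0000, f(x_0) = 2.718282, coefficient = 1
x_1 = 1.2917, f(x_1) = 3.638846, coefficient = 4
x_2 = 1.5833, f(x_2) = 4.871166, coefficient = 2
x_3 = 1.8750, f(x_3) = 6.520819, coefficient = 4
x_4 = 2.1667, f(x_4) = 8.729138, coefficient = 2
x_5 = 2.4583, f(x_5) = 11.685320, coefficient = 4
x_6 = 2.7500, f(x_6) = 15.642632, coefficient = 1

I ≈ (0.291667/3) × 132.941463 = 12.924864
Exact value: 12.924350
Error: 0.000514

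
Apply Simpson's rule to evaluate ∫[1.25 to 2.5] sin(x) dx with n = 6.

f(x) = sin(x)
a = 1.25, b = 2.5, n = 6
h = (b - a)/n = 0.208333

Simpson's rule: (h/3)[f(x₀) + 4f(x₁) + 2f(x₂) + ... + f(xₙ)]

x_0 = 1.2500, f(x_0) = 0.948985, coefficient = 1
x_1 = 1.4583, f(x_1) = 0.993683, coefficient = 4
x_2 = 1.6667, f(x_2) = 0.995408, coefficient = 2
x_3 = 1.8750, f(x_3) = 0.954086, coefficient = 4
x_4 = 2.0833, f(x_4) = 0.871503, coefficient = 2
x_5 = 2.2917, f(x_5) = 0.751232, coefficient = 4
x_6 = 2.5000, f(x_6) = 0.598472, coefficient = 1

I ≈ (0.208333/3) × 16.077279 = 1.116478
Exact value: 1.116466
Error: 0.000012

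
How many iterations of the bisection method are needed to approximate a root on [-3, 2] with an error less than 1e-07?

We need (b-a)/2^n ≤ 1e-07
(2 - (-3))/2^n ≤ 1e-07
5/2^n ≤ 1e-07
2^n ≥ 50000000
n ≥ log₂(50000000) = 25.58
n ≥ 26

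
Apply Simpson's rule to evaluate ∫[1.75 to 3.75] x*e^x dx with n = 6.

f(x) = x*e^x
a = 1.75, b = 3.75, n = 6
h = (b - a)/n = 0.333333

Simpson's rule: (h/3)[f(x₀) + 4f(x₁) + 2f(x₂) + ... + f(xₙ)]

x_0 = 1.7500, f(x_0) = 10.070555, coefficient = 1
x_1 = 2.0833, f(x_1) = 16.731656, coefficient = 4
x_2 = 2.4167, f(x_2) = 27.087053, coefficient = 2
x_3 = 2.7500, f(x_3) = 43.017238, coefficient = 4
x_4 = 3.0833, f(x_4) = 67.312409, coefficient = 2
x_5 = 3.4167, f(x_5) = 104.097929, coefficient = 4
x_6 = 3.7500, f(x_6) = 159.454058, coefficient = 1

I ≈ (0.333333/3) × 1013.710827 = 112.634536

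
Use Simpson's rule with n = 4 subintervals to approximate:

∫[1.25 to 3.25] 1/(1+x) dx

f(x) = 1/(1+x)
a = 1.25, b = 3.25, n = 4
h = (b - a)/n = 0.500000

Simpson's rule: (h/3)[f(x₀) + 4f(x₁) + 2f(x₂) + ... + f(xₙ)]

x_0 = 1.2500, f(x_0) = 0.444444, coefficient = 1
x_1 = 1.7500, f(x_1) = 0.363636, coefficient = 4
x_2 = 2.2500, f(x_2) = 0.307692, coefficient = 2
x_3 = 2.7500, f(x_3) = 0.266667, coefficient = 4
x_4 = 3.2500, f(x_4) = 0.235294, coefficient = 1

I ≈ (0.500000/3) × 3.816335 = 0.636056
Exact value: 0.635989
Error: 0.000067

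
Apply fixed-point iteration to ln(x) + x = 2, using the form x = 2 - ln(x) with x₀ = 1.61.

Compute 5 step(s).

Equation: ln(x) + x = 2
Fixed-point form: x = 2 - ln(x)
x₀ = 1.61

x_1 = g(1.610000) = 1.523766
x_2 = g(1.523766) = 1.578815
x_3 = g(1.578815) = 1.543325
x_4 = g(1.543325) = 1.566061
x_5 = g(1.566061) = 1.551437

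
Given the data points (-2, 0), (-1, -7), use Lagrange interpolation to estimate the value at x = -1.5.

Lagrange interpolation formula:
P(x) = Σ yᵢ × Lᵢ(x)
where Lᵢ(x) = Π_{j≠i} (x - xⱼ)/(xᵢ - xⱼ)

L_0(-1.5) = (-1.5 - (-1))/(-2 - (-1)) = 0.500000
L_1(-1.5) = (-1.5 - (-2))/(-1 - (-2)) = 0.500000

P(-1.5) = 0×L_0(-1.5) + (-7)×L_1(-1.5)
P(-1.5) = -3.500000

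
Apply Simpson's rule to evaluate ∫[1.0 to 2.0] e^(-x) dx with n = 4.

f(x) = e^(-x)
a = 1.0, b = 2.0, n = 4
h = (b - a)/n = 0.250000

Simpson's rule: (h/3)[f(x₀) + 4f(x₁) + 2f(x₂) + ... + f(xₙ)]

x_0 = 1.0000, f(x_0) = 0.367879, coefficient = 1
x_1 = 1.2500, f(x_1) = 0.286505, coefficient = 4
x_2 = 1.5000, f(x_2) = 0.223130, coefficient = 2
x_3 = 1.7500, f(x_3) = 0.173774, coefficient = 4
x_4 = 2.0000, f(x_4) = 0.135335, coefficient = 1

I ≈ (0.250000/3) × 2.790590 = 0.232549
Exact value: 0.232544
Error: 0.000005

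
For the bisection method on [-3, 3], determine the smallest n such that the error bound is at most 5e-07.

We need (b-a)/2^n ≤ 5e-07
(3 - (-3))/2^n ≤ 5e-07
6/2^n ≤ 5e-07
2^n ≥ 12000000
n ≥ log₂(12000000) = 23.52
n ≥ 24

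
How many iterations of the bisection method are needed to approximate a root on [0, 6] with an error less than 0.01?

We need (b-a)/2^n ≤ 0.01
(6 - 0)/2^n ≤ 0.01
6/2^n ≤ 0.01
2^n ≥ 600
n ≥ log₂(600) = 9.23
n ≥ 10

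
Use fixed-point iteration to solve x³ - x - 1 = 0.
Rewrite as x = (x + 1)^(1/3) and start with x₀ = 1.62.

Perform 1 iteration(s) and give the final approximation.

Equation: x³ - x - 1 = 0
Fixed-point form: x = (x + 1)^(1/3)
x₀ = 1.62

x_1 = g(1.620000) = 1.378586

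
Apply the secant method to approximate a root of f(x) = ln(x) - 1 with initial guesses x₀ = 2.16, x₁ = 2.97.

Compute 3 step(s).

f(x) = ln(x) - 1
x₀ = 2.16, x₁ = 2.97

Secant formula: x_{n+1} = x_n - f(x_n)(x_n - x_{n-1})/(f(x_n) - f(x_{n-1}))

Iteration 1:
  f(2.160000) = -0.229892
  f(2.970000) = 0.088562
  x_2 = 2.970000 - 0.088562×(2.970000 - 2.160000)/(0.088562 - (-0.229892))
       = 2.744739
Iteration 2:
  f(2.970000) = 0.088562
  f(2.744739) = 0.009686
  x_3 = 2.744739 - 0.009686×(2.744739 - 2.970000)/(0.009686 - 0.088562)
       = 2.717077
Iteration 3:
  f(2.744739) = 0.009686
  f(2.717077) = -0.000443
  x_4 = 2.717077 - (-0.000443)×(2.717077 - 2.744739)/(-0.000443 - 0.009686)
       = 2.718288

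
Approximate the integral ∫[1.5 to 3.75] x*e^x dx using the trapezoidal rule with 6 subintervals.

f(x) = x*e^x
a = 1.5, b = 3.75, n = 6
h = (b - a)/n = 0.375000

Trapezoidal rule: (h/2)[f(x₀) + 2f(x₁) + 2f(x₂) + ... + f(xₙ)]

x_0 = 1.5000, f(x_0) = 6.722534, coefficient = 1
x_1 = 1.8750, f(x_1) = 12.226536, coefficient = 2
x_2 = 2.2500, f(x_2) = 21.347406, coefficient = 2
x_3 = 2.6250, f(x_3) = 36.237007, coefficient = 2
x_4 = 3.0000, f(x_4) = 60.256611, coefficient = 2
x_5 = 3.3750, f(x_5) = 98.631958, coefficient = 2
x_6 = 3.7500, f(x_6) = 159.454058, coefficient = 1

I ≈ (0.375000/2) × 623.575626 = 116.920430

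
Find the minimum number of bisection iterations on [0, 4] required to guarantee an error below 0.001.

We need (b-a)/2^n ≤ 0.001
(4 - 0)/2^n ≤ 0.001
4/2^n ≤ 0.001
2^n ≥ 4000
n ≥ log₂(4000) = 11.97
n ≥ 12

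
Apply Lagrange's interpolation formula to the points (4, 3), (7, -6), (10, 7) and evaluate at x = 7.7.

Lagrange interpolation formula:
P(x) = Σ yᵢ × Lᵢ(x)
where Lᵢ(x) = Π_{j≠i} (x - xⱼ)/(xᵢ - xⱼ)

L_0(7.7) = (7.7 - 7)/(4 - 7) × (7.7 - 10)/(4 - 10) = -0.089444
L_1(7.7) = (7.7 - 4)/(7 - 4) × (7.7 - 10)/(7 - 10) = 0.945556
L_2(7.7) = (7.7 - 4)/(10 - 4) × (7.7 - 7)/(10 - 7) = 0.143889

P(7.7) = 3×L_0(7.7) + (-6)×L_1(7.7) + 7×L_2(7.7)
P(7.7) = -4.934444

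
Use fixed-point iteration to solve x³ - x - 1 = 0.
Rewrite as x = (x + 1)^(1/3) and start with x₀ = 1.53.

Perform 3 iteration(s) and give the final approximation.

Equation: x³ - x - 1 = 0
Fixed-point form: x = (x + 1)^(1/3)
x₀ = 1.53

x_1 = g(1.530000) = 1.362616
x_2 = g(1.362616) = 1.331878
x_3 = g(1.331878) = 1.326077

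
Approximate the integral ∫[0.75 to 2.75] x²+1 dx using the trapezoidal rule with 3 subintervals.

f(x) = x²+1
a = 0.75, b = 2.75, n = 3
h = (b - a)/n = 0.666667

Trapezoidal rule: (h/2)[f(x₀) + 2f(x₁) + 2f(x₂) + ... + f(xₙ)]

x_0 = 0.7500, f(x_0) = 1.562500, coefficient = 1
x_1 = 1.4167, f(x_1) = 3.006944, coefficient = 2
x_2 = 2.0833, f(x_2) = 5.340278, coefficient = 2
x_3 = 2.7500, f(x_3) = 8.562500, coefficient = 1

I ≈ (0.666667/2) × 26.819444 = 8.939815
Exact value: 8.791667
Error: 0.148148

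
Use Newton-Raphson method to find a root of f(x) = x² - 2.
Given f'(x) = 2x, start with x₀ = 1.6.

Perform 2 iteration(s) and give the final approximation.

f(x) = x² - 2
f'(x) = 2x
x₀ = 1.6

Newton-Raphson formula: x_{n+1} = x_n - f(x_n)/f'(x_n)

Iteration 1:
  f(1.600000) = 0.560000
  f'(1.600000) = 3.200000
  x_1 = 1.600000 - 0.560000/3.200000 = 1.425000
Iteration 2:
  f(1.425000) = 0.030625
  f'(1.425000) = 2.850000
  x_2 = 1.425000 - 0.030625/2.850000 = 1.414254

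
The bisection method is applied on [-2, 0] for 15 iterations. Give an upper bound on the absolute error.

Bisection error bound: |error| ≤ (b-a)/2^n
|error| ≤ (0 - (-2))/2^15 = 2/2^15
|error| ≤ 0.0000610352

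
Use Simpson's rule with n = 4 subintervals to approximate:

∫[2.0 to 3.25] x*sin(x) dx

f(x) = x*sin(x)
a = 2.0, b = 3.25, n = 4
h = (b - a)/n = 0.312500

Simpson's rule: (h/3)[f(x₀) + 4f(x₁) + 2f(x₂) + ... + f(xₙ)]

x_0 = 2.0000, f(x_0) = 1.818595, coefficient = 1
x_1 = 2.3125, f(x_1) = 1.705050, coefficient = 4
x_2 = 2.6250, f(x_2) = 1.296541, coefficient = 2
x_3 = 2.9375, f(x_3) = 0.595369, coefficient = 4
x_4 = 3.2500, f(x_4) = -0.351634, coefficient = 1

I ≈ (0.312500/3) × 13.261715 = 1.381429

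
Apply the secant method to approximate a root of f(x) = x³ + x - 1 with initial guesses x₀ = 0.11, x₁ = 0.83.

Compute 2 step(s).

f(x) = x³ + x - 1
x₀ = 0.11, x₁ = 0.83

Secant formula: x_{n+1} = x_n - f(x_n)(x_n - x_{n-1})/(f(x_n) - f(x_{n-1}))

Iteration 1:
  f(0.110000) = -0.888669
  f(0.830000) = 0.401787
  x_2 = 0.830000 - 0.401787×(0.830000 - 0.110000)/(0.401787 - (-0.888669))
       = 0.605826
Iteration 2:
  f(0.830000) = 0.401787
  f(0.605826) = -0.171821
  x_3 = 0.605826 - (-0.171821)×(0.605826 - 0.830000)/(-0.171821 - 0.401787)
       = 0.672976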